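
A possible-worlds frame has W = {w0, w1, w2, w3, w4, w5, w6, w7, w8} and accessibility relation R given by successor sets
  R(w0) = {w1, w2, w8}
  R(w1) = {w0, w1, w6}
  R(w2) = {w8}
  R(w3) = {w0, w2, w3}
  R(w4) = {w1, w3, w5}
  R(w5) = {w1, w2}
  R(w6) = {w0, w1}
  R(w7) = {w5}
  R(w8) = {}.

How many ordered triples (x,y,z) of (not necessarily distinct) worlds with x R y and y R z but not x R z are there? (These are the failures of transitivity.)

Enumerating: (w0,w1,w0), (w0,w1,w6), (w1,w0,w2), (w1,w0,w8), (w3,w0,w1), (w3,w0,w8), (w3,w2,w8), (w4,w1,w0), (w4,w1,w6), (w4,w3,w0), (w4,w3,w2), (w4,w5,w2), … and 8 more.
Total: 20.

20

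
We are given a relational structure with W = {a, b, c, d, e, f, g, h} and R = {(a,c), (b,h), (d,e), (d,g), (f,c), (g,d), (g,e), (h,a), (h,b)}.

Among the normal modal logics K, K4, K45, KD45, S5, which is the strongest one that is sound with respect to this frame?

Transitive (axiom 4): no — b R h and h R a, but not b R a.
Euclidean (axiom 5): no — d R e and d R g, but not e R g.
Serial (axiom D): no — c has no R-successor.
Reflexive (axiom T): no — a is not related to itself.
So F validates K; K4 would additionally require R to be transitive. The strongest is K.

K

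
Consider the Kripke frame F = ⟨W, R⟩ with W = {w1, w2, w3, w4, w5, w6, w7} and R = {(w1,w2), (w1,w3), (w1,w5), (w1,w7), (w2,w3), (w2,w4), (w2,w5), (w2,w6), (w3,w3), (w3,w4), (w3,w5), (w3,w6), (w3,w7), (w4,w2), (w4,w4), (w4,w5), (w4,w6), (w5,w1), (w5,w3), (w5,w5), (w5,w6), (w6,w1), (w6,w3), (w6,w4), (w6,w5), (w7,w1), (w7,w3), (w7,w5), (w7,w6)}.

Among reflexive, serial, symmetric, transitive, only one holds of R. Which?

Reflexive: no — w1 is not related to itself.
Serial: yes — every world has a successor (e.g. w1 R w2).
Symmetric: no — w1 R w2 but not w2 R w1.
Transitive: no — w1 R w2 and w2 R w4, but not w1 R w4.
Only serial holds.

serial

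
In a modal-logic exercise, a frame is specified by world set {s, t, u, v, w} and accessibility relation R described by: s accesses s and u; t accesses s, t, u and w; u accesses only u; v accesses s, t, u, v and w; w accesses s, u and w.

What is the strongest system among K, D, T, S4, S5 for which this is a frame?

Serial (axiom D): yes — every world has a successor (e.g. s R s).
Reflexive (axiom T): yes — every world is R-related to itself.
Transitive (axiom 4): yes — every two-step R-path is closed by a direct edge.
Euclidean (axiom 5): no — t R s and t R w, but not s R w.
So F validates K, D, T, S4; S5 would additionally require R to be Euclidean. The strongest is S4.

S4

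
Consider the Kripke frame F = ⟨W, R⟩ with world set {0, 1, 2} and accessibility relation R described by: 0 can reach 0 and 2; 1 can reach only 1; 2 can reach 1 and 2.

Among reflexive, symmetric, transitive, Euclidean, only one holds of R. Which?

reflexive

Reflexive: yes — every world is R-related to itself.
Symmetric: no — 0 R 2 but not 2 R 0.
Transitive: no — 0 R 2 and 2 R 1, but not 0 R 1.
Euclidean: no — 0 R 2 and 0 R 0, but not 2 R 0.
Only reflexive holds.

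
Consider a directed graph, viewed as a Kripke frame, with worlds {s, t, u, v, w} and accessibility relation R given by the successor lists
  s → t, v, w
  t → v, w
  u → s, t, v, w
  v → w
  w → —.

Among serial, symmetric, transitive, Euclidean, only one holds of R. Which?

Serial: no — w has no R-successor.
Symmetric: no — s R t but not t R s.
Transitive: yes — every two-step R-path is closed by a direct edge.
Euclidean: no — s R v and s R t, but not v R t.
Only transitive holds.

transitive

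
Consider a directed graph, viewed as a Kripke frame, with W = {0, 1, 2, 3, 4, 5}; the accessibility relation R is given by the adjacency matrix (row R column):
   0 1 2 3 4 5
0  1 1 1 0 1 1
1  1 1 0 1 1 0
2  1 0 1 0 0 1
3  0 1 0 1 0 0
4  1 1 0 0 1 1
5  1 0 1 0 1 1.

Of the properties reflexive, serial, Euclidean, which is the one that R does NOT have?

Reflexive: yes — every world is R-related to itself.
Serial: yes — every world has a successor (e.g. 0 R 0).
Euclidean: no — 0 R 1 and 0 R 2, but not 1 R 2.
Only Euclidean fails.

Euclidean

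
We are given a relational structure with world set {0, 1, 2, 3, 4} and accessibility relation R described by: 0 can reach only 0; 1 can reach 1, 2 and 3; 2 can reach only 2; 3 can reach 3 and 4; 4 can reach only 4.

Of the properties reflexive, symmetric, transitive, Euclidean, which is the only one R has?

Reflexive: yes — every world is R-related to itself.
Symmetric: no — 1 R 2 but not 2 R 1.
Transitive: no — 1 R 3 and 3 R 4, but not 1 R 4.
Euclidean: no — 1 R 2 and 1 R 3, but not 2 R 3.
Only reflexive holds.

reflexive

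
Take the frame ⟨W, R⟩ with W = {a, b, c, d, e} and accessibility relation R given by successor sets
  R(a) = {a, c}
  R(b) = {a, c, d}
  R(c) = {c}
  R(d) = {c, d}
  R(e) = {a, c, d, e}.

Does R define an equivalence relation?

No

Reflexive: no — b is not related to itself.
Symmetric: no — a R c but not c R a.
Transitive: yes — every two-step R-path is closed by a direct edge.
So R is not an equivalence relation.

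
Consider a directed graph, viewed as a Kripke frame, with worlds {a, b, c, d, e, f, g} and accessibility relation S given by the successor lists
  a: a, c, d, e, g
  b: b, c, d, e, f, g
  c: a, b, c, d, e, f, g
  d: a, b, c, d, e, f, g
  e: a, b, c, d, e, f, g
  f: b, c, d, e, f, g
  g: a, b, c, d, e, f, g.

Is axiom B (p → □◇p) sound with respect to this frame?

Axiom B corresponds to the accessibility relation being symmetric.
Symmetric: yes — every pair in S has its reverse in S.

Yes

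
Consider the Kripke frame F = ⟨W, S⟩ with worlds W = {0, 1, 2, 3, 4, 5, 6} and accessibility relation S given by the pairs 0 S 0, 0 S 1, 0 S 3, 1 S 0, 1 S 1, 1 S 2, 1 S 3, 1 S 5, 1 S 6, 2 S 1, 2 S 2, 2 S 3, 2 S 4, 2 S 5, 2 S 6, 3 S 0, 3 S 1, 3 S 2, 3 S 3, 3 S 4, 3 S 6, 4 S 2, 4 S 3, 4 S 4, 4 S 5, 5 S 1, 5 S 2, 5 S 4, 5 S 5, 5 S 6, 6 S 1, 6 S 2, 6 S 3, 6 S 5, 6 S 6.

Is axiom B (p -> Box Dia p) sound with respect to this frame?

Axiom B corresponds to the accessibility relation being symmetric.
Symmetric: yes — every pair in S has its reverse in S.

Yes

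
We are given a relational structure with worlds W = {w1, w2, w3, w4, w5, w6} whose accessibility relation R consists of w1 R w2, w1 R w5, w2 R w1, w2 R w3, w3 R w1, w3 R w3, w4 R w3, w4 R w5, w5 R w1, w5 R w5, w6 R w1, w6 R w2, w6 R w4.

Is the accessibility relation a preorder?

No

Reflexive: no — w1 is not related to itself.
Transitive: no — w1 R w2 and w2 R w3, but not w1 R w3.
So R is not a preorder.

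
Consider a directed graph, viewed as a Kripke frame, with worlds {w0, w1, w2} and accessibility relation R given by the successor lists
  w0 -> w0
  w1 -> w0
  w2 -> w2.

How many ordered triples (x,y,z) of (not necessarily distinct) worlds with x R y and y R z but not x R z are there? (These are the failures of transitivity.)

R is transitive; there are no such tuples.

0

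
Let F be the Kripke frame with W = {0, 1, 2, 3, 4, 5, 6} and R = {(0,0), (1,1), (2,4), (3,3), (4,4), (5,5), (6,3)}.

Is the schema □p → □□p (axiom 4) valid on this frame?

By correspondence theory, 4 is valid on a frame iff R is transitive.
Transitive: yes — every two-step R-path is closed by a direct edge.

Yes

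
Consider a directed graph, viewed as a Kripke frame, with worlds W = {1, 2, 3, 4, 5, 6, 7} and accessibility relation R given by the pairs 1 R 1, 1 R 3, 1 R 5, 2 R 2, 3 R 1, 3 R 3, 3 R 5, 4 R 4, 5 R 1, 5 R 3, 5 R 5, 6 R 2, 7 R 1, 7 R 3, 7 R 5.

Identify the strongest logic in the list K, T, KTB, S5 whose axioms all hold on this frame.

Reflexive (axiom T): no — 6 is not related to itself.
Symmetric (axiom B): no — 6 R 2 but not 2 R 6.
Euclidean (axiom 5): yes — any two successors of a common world are R-related.
So F validates K; T would additionally require R to be reflexive. The strongest is K.

K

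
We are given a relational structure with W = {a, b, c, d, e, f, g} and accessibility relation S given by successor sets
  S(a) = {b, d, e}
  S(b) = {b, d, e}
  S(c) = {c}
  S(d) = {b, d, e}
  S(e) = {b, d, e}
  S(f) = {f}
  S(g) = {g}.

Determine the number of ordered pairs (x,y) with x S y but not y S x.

3

Enumerating: (a,b), (a,d), (a,e).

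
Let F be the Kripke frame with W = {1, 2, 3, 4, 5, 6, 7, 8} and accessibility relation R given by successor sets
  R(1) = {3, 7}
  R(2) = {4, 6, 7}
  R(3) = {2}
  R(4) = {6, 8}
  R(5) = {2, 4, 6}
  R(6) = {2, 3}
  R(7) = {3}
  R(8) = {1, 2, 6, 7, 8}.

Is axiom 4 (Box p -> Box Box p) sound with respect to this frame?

By correspondence theory, 4 is valid on a frame iff R is transitive.
Transitive: no — 1 R 3 and 3 R 2, but not 1 R 2.

No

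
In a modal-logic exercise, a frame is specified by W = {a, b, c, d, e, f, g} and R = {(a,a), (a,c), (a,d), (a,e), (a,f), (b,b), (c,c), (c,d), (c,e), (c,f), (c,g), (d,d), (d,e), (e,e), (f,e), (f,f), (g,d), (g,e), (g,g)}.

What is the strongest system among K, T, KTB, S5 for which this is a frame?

T

Reflexive (axiom T): yes — every world is R-related to itself.
Symmetric (axiom B): no — a R c but not c R a.
Euclidean (axiom 5): no — a R d and a R c, but not d R c.
So F validates K, T; KTB would additionally require R to be symmetric. The strongest is T.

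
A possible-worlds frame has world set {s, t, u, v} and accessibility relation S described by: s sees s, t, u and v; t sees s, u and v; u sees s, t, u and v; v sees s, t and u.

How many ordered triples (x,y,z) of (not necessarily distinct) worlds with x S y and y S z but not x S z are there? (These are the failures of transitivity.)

6

Enumerating: (t,s,t), (t,u,t), (t,v,t), (v,s,v), (v,t,v), (v,u,v).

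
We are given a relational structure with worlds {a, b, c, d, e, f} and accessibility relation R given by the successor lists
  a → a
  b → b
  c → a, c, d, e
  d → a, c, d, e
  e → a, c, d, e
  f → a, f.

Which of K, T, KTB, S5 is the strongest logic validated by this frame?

Reflexive (axiom T): yes — every world is R-related to itself.
Symmetric (axiom B): no — c R a but not a R c.
Euclidean (axiom 5): no — c R a and c R d, but not a R d.
So F validates K, T; KTB would additionally require R to be symmetric. The strongest is T.

T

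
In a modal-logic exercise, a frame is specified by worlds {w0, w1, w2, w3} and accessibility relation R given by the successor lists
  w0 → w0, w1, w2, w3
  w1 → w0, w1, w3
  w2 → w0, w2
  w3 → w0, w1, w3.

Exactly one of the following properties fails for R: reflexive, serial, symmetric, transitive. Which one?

transitive

Reflexive: yes — every world is R-related to itself.
Serial: yes — every world has a successor (e.g. w0 R w0).
Symmetric: yes — every pair in R has its reverse in R.
Transitive: no — w1 R w0 and w0 R w2, but not w1 R w2.
Only transitive fails.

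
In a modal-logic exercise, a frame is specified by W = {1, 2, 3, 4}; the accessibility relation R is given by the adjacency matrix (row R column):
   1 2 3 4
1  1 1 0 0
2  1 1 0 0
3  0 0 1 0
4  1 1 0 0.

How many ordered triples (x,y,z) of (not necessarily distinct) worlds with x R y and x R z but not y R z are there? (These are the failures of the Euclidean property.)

0

R is Euclidean; there are no such tuples.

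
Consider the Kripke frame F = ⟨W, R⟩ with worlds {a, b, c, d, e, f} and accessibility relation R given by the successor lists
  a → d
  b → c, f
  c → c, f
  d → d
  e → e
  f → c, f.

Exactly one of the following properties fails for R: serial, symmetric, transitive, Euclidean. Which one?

symmetric

Serial: yes — every world has a successor (e.g. a R d).
Symmetric: no — a R d but not d R a.
Transitive: yes — every two-step R-path is closed by a direct edge.
Euclidean: yes — any two successors of a common world are R-related.
Only symmetric fails.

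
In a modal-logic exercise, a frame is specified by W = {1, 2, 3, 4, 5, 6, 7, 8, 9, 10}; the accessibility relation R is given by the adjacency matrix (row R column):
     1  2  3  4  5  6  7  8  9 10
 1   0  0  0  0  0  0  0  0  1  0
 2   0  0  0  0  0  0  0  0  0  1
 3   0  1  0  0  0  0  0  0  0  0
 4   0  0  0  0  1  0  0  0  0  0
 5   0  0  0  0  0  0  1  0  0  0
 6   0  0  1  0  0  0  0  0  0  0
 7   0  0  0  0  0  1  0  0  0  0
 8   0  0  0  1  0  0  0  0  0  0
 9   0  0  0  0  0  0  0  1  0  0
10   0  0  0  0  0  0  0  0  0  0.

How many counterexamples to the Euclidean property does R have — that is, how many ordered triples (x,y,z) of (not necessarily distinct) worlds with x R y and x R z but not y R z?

9

Enumerating: (1,9,9), (2,10,10), (3,2,2), (4,5,5), (5,7,7), (6,3,3), (7,6,6), (8,4,4), (9,8,8).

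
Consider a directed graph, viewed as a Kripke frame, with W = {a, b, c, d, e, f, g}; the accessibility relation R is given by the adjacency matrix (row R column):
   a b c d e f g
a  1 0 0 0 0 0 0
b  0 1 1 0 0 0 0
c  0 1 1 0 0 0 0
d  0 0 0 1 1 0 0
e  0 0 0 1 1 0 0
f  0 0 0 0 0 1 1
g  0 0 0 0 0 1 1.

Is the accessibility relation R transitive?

Yes

Transitive: yes — every two-step R-path is closed by a direct edge.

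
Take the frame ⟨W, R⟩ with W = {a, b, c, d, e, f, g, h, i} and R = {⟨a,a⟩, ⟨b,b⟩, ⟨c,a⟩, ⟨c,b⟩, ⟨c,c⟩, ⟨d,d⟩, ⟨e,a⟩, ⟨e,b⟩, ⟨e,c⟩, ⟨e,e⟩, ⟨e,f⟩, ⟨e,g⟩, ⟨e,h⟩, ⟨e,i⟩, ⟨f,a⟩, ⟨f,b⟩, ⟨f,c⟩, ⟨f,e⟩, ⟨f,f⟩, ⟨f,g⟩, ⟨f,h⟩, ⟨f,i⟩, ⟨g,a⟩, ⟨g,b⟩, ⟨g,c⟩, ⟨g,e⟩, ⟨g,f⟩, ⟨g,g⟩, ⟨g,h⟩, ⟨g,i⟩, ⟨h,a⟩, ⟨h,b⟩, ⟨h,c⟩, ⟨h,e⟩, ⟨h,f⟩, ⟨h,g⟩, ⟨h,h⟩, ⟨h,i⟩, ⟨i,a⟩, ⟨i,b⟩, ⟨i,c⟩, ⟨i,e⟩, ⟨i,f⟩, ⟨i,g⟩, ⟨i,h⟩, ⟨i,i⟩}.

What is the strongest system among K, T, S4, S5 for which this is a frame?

S4

Reflexive (axiom T): yes — every world is R-related to itself.
Transitive (axiom 4): yes — every two-step R-path is closed by a direct edge.
Euclidean (axiom 5): no — c R a and c R b, but not a R b.
So F validates K, T, S4; S5 would additionally require R to be Euclidean. The strongest is S4.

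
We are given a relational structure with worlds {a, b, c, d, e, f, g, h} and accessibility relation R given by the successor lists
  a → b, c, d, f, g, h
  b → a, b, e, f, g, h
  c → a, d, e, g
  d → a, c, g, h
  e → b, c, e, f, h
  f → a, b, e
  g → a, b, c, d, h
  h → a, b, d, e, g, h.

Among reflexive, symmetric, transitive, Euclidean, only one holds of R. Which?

symmetric

Reflexive: no — a is not related to itself.
Symmetric: yes — every pair in R has its reverse in R.
Transitive: no — a R b and b R e, but not a R e.
Euclidean: no — a R b and a R c, but not b R c.
Only symmetric holds.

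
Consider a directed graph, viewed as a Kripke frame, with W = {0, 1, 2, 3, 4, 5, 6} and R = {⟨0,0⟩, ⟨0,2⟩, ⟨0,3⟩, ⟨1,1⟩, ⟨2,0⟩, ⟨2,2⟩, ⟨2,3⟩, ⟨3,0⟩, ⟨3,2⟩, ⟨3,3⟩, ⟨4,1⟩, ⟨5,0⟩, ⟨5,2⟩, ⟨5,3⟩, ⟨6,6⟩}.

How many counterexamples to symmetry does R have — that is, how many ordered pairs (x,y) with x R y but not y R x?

Enumerating: (4,1), (5,0), (5,2), (5,3).

4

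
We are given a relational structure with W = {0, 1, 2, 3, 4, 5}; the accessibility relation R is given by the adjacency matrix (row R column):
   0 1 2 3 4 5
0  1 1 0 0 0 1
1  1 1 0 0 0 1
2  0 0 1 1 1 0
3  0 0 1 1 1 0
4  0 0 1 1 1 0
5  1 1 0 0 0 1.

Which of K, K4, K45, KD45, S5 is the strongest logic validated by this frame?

Transitive (axiom 4): yes — every two-step R-path is closed by a direct edge.
Euclidean (axiom 5): yes — any two successors of a common world are R-related.
Serial (axiom D): yes — every world has a successor (e.g. 0 R 0).
Reflexive (axiom T): yes — every world is R-related to itself.
So F validates K, K4, K45, KD45, S5. The strongest is S5.

S5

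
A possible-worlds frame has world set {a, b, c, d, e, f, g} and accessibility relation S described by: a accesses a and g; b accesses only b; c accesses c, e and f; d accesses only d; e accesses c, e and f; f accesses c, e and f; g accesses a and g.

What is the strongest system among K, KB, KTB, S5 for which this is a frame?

Symmetric (axiom B): yes — every pair in S has its reverse in S.
Reflexive (axiom T): yes — every world is S-related to itself.
Euclidean (axiom 5): yes — any two successors of a common world are S-related.
So F validates K, KB, KTB, S5. The strongest is S5.

S5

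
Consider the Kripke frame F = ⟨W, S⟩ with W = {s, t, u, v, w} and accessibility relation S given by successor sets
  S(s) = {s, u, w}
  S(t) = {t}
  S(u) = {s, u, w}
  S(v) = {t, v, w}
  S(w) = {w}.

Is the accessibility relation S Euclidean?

No

Euclidean: no — s S w and s S u, but not w S u.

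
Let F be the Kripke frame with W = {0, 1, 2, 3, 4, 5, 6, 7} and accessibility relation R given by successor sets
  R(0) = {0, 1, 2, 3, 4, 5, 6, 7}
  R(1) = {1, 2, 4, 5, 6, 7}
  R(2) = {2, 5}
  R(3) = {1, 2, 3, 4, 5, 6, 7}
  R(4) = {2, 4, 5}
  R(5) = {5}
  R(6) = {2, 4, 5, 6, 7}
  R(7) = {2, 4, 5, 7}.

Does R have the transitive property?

Yes

Transitive: yes — every two-step R-path is closed by a direct edge.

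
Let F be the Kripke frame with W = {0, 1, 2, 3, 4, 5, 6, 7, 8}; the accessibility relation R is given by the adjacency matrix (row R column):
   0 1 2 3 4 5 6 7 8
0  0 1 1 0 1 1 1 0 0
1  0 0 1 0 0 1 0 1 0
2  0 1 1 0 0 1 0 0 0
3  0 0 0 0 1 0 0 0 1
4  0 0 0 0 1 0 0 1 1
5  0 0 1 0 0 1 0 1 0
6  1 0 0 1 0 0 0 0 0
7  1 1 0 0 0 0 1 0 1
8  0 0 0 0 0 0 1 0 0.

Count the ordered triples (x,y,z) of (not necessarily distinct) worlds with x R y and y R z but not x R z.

40

Enumerating: (0,1,7), (0,4,7), (0,4,8), (0,5,7), (0,6,0), (0,6,3), (1,2,1), (1,7,0), (1,7,1), (1,7,6), (1,7,8), (2,1,7), … and 28 more.
Total: 40.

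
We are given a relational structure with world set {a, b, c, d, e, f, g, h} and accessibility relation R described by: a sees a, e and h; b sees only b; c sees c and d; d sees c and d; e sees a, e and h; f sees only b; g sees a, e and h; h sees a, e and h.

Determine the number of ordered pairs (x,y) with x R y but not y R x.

4

Enumerating: (f,b), (g,a), (g,e), (g,h).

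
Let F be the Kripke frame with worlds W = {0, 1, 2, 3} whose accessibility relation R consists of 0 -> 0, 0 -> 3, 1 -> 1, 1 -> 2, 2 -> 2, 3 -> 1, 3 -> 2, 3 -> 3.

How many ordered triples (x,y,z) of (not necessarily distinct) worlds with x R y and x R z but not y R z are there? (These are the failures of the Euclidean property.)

5

Enumerating: (0,3,0), (1,2,1), (3,1,3), (3,2,1), (3,2,3).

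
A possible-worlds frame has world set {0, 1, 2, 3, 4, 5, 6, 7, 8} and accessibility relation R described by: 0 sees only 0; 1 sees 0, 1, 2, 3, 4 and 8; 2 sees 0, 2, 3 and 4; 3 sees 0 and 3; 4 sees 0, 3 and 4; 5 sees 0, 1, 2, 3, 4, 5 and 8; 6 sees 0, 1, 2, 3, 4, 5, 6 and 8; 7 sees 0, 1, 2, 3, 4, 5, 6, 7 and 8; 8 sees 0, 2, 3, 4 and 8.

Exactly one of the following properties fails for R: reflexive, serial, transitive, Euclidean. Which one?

Euclidean

Reflexive: yes — every world is R-related to itself.
Serial: yes — every world has a successor (e.g. 0 R 0).
Transitive: yes — every two-step R-path is closed by a direct edge.
Euclidean: no — 1 R 0 and 1 R 2, but not 0 R 2.
Only Euclidean fails.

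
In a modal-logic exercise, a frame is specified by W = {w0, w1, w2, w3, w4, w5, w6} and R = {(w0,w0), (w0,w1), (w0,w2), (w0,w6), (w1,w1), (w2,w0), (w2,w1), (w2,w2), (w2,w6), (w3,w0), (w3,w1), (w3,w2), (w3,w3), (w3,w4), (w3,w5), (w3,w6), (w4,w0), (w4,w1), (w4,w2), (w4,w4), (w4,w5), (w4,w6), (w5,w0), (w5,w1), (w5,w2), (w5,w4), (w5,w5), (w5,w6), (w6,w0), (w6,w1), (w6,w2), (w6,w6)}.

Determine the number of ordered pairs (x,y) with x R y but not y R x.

Enumerating: (w0,w1), (w2,w1), (w3,w0), (w3,w1), (w3,w2), (w3,w4), (w3,w5), (w3,w6), (w4,w0), (w4,w1), (w4,w2), (w4,w6), (w5,w0), (w5,w1), (w5,w2), (w5,w6), (w6,w1).

17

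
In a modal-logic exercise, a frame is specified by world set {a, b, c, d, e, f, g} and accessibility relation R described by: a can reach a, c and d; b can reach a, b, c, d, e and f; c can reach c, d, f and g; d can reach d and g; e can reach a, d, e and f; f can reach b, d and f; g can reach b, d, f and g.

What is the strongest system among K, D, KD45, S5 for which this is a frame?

Serial (axiom D): yes — every world has a successor (e.g. a R a).
Euclidean (axiom 5): no — a R d and a R c, but not d R c.
Transitive (axiom 4): no — a R c and c R f, but not a R f.
Reflexive (axiom T): yes — every world is R-related to itself.
So F validates K, D; KD45 would additionally require R to be Euclidean and transitive. The strongest is D.

D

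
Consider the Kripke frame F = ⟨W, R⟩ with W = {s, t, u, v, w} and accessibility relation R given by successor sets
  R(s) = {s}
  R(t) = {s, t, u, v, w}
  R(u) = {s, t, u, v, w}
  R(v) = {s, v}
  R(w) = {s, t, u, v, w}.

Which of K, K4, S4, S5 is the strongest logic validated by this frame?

Transitive (axiom 4): yes — every two-step R-path is closed by a direct edge.
Reflexive (axiom T): yes — every world is R-related to itself.
Euclidean (axiom 5): no — t R s and t R u, but not s R u.
So F validates K, K4, S4; S5 would additionally require R to be Euclidean. The strongest is S4.

S4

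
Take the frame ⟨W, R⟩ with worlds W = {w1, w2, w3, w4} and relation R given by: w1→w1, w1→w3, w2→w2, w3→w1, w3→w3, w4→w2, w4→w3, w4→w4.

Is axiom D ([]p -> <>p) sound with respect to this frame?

By correspondence theory, D is valid on a frame iff R is serial.
Serial: yes — every world has a successor (e.g. w1 R w1).

Yes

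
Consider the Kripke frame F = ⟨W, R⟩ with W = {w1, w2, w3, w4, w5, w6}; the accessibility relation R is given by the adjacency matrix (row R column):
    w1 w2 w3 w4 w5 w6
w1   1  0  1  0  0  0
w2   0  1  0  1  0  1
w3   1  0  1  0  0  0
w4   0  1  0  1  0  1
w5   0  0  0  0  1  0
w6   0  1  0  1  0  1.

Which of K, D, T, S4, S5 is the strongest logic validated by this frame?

S5

Serial (axiom D): yes — every world has a successor (e.g. w1 R w1).
Reflexive (axiom T): yes — every world is R-related to itself.
Transitive (axiom 4): yes — every two-step R-path is closed by a direct edge.
Euclidean (axiom 5): yes — any two successors of a common world are R-related.
So F validates K, D, T, S4, S5. The strongest is S5.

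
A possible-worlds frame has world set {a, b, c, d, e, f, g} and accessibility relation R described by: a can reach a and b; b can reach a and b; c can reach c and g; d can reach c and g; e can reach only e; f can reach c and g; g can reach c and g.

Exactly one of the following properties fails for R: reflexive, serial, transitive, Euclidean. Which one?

Reflexive: no — d is not related to itself.
Serial: yes — every world has a successor (e.g. a R a).
Transitive: yes — every two-step R-path is closed by a direct edge.
Euclidean: yes — any two successors of a common world are R-related.
Only reflexive fails.

reflexive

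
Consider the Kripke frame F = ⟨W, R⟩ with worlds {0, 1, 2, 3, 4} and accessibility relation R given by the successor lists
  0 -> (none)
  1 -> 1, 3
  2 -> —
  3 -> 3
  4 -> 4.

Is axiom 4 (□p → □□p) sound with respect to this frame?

Yes

Axiom 4 corresponds to the accessibility relation being transitive.
Transitive: yes — every two-step R-path is closed by a direct edge.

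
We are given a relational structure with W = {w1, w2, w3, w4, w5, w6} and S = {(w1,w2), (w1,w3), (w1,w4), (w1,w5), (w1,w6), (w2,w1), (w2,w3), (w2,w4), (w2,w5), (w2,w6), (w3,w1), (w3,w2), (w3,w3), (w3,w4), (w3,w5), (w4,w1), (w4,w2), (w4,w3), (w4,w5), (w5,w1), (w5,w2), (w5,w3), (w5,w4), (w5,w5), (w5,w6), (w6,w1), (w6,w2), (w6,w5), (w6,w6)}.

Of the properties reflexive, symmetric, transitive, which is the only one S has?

Reflexive: no — w1 is not related to itself.
Symmetric: yes — every pair in S has its reverse in S.
Transitive: no — w3 S w1 and w1 S w6, but not w3 S w6.
Only symmetric holds.

symmetric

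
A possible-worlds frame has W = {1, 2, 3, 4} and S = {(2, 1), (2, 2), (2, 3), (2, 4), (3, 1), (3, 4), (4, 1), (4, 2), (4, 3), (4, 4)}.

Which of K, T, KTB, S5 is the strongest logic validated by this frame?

K

Reflexive (axiom T): no — 1 is not related to itself.
Symmetric (axiom B): no — 2 S 1 but not 1 S 2.
Euclidean (axiom 5): no — 2 S 1 and 2 S 3, but not 1 S 3.
So F validates K; T would additionally require S to be reflexive. The strongest is K.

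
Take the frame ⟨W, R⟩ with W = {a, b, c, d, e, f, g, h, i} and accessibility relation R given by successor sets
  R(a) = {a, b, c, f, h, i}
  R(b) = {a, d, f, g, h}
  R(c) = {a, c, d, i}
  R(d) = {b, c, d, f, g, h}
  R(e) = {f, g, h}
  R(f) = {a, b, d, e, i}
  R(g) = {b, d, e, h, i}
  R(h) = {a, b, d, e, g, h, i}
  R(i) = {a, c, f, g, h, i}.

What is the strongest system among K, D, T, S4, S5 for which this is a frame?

D

Serial (axiom D): yes — every world has a successor (e.g. a R a).
Reflexive (axiom T): no — b is not related to itself.
Transitive (axiom 4): no — a R b and b R d, but not a R d.
Euclidean (axiom 5): no — a R b and a R c, but not b R c.
So F validates K, D; T would additionally require R to be reflexive. The strongest is D.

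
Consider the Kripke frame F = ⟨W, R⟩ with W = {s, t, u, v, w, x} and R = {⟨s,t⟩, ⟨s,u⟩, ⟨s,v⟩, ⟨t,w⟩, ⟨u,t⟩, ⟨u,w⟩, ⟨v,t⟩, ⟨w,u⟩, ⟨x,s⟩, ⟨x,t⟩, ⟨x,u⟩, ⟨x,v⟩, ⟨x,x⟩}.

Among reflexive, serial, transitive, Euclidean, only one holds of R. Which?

serial

Reflexive: no — s is not related to itself.
Serial: yes — every world has a successor (e.g. s R t).
Transitive: no — s R t and t R w, but not s R w.
Euclidean: no — s R t and s R u, but not t R u.
Only serial holds.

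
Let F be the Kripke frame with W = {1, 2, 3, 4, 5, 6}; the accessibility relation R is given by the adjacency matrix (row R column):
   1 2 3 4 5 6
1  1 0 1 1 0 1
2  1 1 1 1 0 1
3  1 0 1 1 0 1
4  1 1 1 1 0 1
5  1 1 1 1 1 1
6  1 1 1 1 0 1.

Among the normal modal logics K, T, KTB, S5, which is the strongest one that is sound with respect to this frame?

T

Reflexive (axiom T): yes — every world is R-related to itself.
Symmetric (axiom B): no — 2 R 1 but not 1 R 2.
Euclidean (axiom 5): no — 4 R 1 and 4 R 2, but not 1 R 2.
So F validates K, T; KTB would additionally require R to be symmetric. The strongest is T.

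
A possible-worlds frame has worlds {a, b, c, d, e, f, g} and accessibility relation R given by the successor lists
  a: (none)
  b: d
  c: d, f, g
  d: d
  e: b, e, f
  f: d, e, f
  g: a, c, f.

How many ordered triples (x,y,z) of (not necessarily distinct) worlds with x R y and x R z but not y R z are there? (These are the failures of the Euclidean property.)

19

Enumerating: (c,d,f), (c,d,g), (c,f,g), (c,g,d), (c,g,g), (e,b,b), (e,b,e), (e,b,f), (e,f,b), (f,d,e), (f,d,f), (f,e,d), … and 7 more.
Total: 19.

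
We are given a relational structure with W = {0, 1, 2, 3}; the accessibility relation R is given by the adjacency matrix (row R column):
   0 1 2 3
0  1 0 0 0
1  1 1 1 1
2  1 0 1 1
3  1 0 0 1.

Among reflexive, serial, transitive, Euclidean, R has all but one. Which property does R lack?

Euclidean

Reflexive: yes — every world is R-related to itself.
Serial: yes — every world has a successor (e.g. 0 R 0).
Transitive: yes — every two-step R-path is closed by a direct edge.
Euclidean: no — 1 R 0 and 1 R 2, but not 0 R 2.
Only Euclidean fails.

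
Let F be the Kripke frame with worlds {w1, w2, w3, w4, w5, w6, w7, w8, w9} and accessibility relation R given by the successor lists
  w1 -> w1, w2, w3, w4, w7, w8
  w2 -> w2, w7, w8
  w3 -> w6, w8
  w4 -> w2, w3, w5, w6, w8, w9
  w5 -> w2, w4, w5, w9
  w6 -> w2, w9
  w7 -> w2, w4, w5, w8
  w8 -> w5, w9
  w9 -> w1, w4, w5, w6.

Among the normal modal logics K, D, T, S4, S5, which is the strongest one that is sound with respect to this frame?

Serial (axiom D): yes — every world has a successor (e.g. w1 R w1).
Reflexive (axiom T): no — w3 is not related to itself.
Transitive (axiom 4): no — w1 R w3 and w3 R w6, but not w1 R w6.
Euclidean (axiom 5): no — w1 R w2 and w1 R w3, but not w2 R w3.
So F validates K, D; T would additionally require R to be reflexive. The strongest is D.

D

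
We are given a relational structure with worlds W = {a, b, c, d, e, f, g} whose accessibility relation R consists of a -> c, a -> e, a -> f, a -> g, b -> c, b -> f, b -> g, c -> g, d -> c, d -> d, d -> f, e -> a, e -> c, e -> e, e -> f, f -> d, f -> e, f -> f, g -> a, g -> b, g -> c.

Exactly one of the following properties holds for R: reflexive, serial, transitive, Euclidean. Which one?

serial

Reflexive: no — a is not related to itself.
Serial: yes — every world has a successor (e.g. a R c).
Transitive: no — a R f and f R d, but not a R d.
Euclidean: no — a R c and a R e, but not c R e.
Only serial holds.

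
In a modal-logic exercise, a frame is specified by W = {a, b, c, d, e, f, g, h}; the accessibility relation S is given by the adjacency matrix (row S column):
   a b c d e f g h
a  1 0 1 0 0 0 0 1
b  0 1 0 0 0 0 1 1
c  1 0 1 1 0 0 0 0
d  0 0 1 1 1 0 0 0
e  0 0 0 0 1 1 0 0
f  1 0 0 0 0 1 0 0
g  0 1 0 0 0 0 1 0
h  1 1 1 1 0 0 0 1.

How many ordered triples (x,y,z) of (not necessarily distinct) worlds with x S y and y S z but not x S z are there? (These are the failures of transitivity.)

Enumerating: (a,c,d), (a,h,b), (a,h,d), (b,h,a), (b,h,c), (b,h,d), (c,a,h), (c,d,e), (d,c,a), (d,e,f), (e,f,a), (f,a,c), (f,a,h), (g,b,h), (h,b,g), (h,d,e).

16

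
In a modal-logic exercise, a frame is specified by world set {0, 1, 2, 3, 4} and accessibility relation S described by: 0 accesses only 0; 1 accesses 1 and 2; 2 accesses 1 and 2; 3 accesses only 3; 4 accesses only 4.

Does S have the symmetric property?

Symmetric: yes — every pair in S has its reverse in S.

Yes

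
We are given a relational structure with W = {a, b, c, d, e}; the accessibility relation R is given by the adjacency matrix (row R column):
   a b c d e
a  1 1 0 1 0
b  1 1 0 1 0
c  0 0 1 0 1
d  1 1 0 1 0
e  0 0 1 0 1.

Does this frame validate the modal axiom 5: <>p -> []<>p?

Yes

Axiom 5 corresponds to the accessibility relation being Euclidean.
Euclidean: yes — any two successors of a common world are R-related.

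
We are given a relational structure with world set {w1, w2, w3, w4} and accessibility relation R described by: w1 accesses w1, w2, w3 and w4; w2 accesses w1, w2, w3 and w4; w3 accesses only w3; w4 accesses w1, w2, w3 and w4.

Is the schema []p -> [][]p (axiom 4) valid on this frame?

Axiom 4 corresponds to the accessibility relation being transitive.
Transitive: yes — every two-step R-path is closed by a direct edge.

Yes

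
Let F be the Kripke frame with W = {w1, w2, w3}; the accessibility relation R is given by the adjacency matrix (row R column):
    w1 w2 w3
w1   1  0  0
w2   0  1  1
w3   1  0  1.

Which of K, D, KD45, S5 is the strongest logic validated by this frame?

D

Serial (axiom D): yes — every world has a successor (e.g. w1 R w1).
Euclidean (axiom 5): no — w2 R w3 and w2 R w2, but not w3 R w2.
Transitive (axiom 4): no — w2 R w3 and w3 R w1, but not w2 R w1.
Reflexive (axiom T): yes — every world is R-related to itself.
So F validates K, D; KD45 would additionally require R to be Euclidean and transitive. The strongest is D.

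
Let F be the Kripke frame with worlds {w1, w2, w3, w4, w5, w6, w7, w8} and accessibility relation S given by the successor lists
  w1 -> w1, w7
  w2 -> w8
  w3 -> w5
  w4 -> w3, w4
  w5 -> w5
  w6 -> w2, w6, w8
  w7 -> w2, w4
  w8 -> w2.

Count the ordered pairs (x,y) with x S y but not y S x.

Enumerating: (w1,w7), (w3,w5), (w4,w3), (w6,w2), (w6,w8), (w7,w2), (w7,w4).

7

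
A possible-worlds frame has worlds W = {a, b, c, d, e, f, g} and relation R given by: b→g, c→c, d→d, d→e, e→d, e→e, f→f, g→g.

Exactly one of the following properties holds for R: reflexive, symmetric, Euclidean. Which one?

Euclidean

Reflexive: no — a is not related to itself.
Symmetric: no — b R g but not g R b.
Euclidean: yes — any two successors of a common world are R-related.
Only Euclidean holds.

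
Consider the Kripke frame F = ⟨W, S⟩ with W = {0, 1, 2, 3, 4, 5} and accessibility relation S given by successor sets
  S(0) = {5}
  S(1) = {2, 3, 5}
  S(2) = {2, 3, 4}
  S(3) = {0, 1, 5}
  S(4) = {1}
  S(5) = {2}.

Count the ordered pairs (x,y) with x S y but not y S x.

Enumerating: (0,5), (1,2), (1,5), (2,3), (2,4), (3,0), (3,5), (4,1), (5,2).

9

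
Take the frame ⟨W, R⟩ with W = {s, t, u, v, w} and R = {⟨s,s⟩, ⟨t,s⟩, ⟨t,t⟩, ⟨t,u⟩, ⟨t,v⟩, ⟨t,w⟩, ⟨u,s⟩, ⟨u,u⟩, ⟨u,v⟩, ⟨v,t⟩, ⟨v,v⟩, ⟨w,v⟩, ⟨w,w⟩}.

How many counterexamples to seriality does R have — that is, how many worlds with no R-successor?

0

R is serial; there are no such worlds.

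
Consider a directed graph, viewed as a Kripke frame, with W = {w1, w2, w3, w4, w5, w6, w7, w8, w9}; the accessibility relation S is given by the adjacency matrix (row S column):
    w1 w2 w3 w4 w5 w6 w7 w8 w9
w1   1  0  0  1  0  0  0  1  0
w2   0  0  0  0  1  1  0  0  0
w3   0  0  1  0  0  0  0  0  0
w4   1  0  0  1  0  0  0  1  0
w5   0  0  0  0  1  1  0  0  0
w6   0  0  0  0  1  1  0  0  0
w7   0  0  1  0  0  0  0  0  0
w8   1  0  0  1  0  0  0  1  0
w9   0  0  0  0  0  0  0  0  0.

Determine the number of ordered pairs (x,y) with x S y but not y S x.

3

Enumerating: (w2,w5), (w2,w6), (w7,w3).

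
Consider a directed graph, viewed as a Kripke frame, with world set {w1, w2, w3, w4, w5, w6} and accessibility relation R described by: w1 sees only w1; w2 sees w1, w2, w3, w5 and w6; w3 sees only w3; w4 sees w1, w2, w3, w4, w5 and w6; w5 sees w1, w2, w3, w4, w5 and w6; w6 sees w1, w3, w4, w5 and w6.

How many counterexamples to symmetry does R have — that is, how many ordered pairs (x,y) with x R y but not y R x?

10

Enumerating: (w2,w1), (w2,w3), (w2,w6), (w4,w1), (w4,w2), (w4,w3), (w5,w1), (w5,w3), (w6,w1), (w6,w3).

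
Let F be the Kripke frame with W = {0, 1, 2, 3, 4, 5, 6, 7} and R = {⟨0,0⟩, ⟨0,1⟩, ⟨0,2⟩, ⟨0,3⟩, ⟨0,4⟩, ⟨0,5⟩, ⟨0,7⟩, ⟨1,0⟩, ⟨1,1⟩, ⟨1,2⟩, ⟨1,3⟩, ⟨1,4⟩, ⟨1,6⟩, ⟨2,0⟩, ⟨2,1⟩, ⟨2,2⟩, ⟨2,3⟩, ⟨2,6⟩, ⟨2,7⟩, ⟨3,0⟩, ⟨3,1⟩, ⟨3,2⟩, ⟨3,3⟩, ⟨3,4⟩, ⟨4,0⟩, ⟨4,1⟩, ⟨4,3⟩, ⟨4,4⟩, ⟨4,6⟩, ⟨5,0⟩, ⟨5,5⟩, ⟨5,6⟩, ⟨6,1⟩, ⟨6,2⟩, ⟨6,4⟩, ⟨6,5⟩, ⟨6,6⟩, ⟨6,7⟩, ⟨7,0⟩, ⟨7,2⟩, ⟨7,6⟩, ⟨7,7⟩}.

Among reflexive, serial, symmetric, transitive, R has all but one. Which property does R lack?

transitive

Reflexive: yes — every world is R-related to itself.
Serial: yes — every world has a successor (e.g. 0 R 0).
Symmetric: yes — every pair in R has its reverse in R.
Transitive: no — 0 R 1 and 1 R 6, but not 0 R 6.
Only transitive fails.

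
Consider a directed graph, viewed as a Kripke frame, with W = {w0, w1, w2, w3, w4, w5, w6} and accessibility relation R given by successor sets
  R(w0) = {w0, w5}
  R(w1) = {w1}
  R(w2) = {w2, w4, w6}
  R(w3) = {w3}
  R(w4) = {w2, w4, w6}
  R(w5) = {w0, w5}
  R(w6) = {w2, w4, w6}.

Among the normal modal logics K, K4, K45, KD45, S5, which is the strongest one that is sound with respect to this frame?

Transitive (axiom 4): yes — every two-step R-path is closed by a direct edge.
Euclidean (axiom 5): yes — any two successors of a common world are R-related.
Serial (axiom D): yes — every world has a successor (e.g. w0 R w0).
Reflexive (axiom T): yes — every world is R-related to itself.
So F validates K, K4, K45, KD45, S5. The strongest is S5.

S5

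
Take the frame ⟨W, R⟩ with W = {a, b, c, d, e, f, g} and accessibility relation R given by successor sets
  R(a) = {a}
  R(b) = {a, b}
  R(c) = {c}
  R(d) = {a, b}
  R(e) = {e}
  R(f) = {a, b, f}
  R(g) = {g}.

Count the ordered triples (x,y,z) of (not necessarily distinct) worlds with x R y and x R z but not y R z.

5

Enumerating: (b,a,b), (d,a,b), (f,a,b), (f,a,f), (f,b,f).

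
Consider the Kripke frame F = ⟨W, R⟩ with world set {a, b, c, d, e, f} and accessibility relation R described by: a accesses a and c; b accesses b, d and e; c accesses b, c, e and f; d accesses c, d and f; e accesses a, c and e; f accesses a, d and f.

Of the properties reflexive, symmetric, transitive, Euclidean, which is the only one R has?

Reflexive: yes — every world is R-related to itself.
Symmetric: no — a R c but not c R a.
Transitive: no — a R c and c R b, but not a R b.
Euclidean: no — b R d and b R e, but not d R e.
Only reflexive holds.

reflexive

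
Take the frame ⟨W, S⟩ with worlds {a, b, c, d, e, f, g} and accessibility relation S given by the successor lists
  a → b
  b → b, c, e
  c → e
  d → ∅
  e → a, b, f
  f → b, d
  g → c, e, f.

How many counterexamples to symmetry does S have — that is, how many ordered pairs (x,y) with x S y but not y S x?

Enumerating: (a,b), (b,c), (c,e), (e,a), (e,f), (f,b), (f,d), (g,c), (g,e), (g,f).

10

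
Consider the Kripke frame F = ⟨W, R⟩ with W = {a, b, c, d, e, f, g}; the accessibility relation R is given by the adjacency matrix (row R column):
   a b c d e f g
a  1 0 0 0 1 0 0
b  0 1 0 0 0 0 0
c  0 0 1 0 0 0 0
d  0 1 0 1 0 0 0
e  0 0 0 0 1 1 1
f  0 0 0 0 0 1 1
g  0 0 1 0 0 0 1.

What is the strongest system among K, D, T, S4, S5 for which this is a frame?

T

Serial (axiom D): yes — every world has a successor (e.g. a R a).
Reflexive (axiom T): yes — every world is R-related to itself.
Transitive (axiom 4): no — a R e and e R f, but not a R f.
Euclidean (axiom 5): no — e R g and e R f, but not g R f.
So F validates K, D, T; S4 would additionally require R to be transitive. The strongest is T.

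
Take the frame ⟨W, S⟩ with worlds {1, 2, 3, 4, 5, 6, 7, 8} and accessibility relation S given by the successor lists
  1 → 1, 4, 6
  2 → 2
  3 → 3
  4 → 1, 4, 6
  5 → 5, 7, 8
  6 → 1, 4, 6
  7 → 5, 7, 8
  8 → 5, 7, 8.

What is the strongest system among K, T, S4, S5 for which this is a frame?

Reflexive (axiom T): yes — every world is S-related to itself.
Transitive (axiom 4): yes — every two-step S-path is closed by a direct edge.
Euclidean (axiom 5): yes — any two successors of a common world are S-related.
So F validates K, T, S4, S5. The strongest is S5.

S5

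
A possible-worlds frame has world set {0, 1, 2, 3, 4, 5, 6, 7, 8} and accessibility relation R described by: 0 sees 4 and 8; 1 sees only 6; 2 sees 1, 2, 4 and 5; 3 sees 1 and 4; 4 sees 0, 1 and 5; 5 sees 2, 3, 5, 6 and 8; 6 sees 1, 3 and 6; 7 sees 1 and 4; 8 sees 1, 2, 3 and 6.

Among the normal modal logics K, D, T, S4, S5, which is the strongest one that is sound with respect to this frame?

Serial (axiom D): yes — every world has a successor (e.g. 0 R 4).
Reflexive (axiom T): no — 0 is not related to itself.
Transitive (axiom 4): no — 0 R 4 and 4 R 1, but not 0 R 1.
Euclidean (axiom 5): no — 0 R 4 and 0 R 8, but not 4 R 8.
So F validates K, D; T would additionally require R to be reflexive. The strongest is D.

D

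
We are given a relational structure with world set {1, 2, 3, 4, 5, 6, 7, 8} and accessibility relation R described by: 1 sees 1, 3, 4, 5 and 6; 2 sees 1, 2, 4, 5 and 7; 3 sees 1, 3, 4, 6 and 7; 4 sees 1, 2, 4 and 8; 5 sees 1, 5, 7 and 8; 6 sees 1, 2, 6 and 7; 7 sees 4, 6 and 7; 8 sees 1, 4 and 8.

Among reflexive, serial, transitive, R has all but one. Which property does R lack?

transitive

Reflexive: yes — every world is R-related to itself.
Serial: yes — every world has a successor (e.g. 1 R 1).
Transitive: no — 1 R 3 and 3 R 7, but not 1 R 7.
Only transitive fails.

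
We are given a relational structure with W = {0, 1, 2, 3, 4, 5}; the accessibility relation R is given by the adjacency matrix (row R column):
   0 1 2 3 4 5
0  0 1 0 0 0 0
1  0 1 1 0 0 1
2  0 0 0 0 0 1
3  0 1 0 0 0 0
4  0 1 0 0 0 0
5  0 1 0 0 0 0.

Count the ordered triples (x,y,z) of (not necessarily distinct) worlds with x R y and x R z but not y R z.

Enumerating: (1,2,1), (1,2,2), (1,5,2), (1,5,5), (2,5,5).

5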